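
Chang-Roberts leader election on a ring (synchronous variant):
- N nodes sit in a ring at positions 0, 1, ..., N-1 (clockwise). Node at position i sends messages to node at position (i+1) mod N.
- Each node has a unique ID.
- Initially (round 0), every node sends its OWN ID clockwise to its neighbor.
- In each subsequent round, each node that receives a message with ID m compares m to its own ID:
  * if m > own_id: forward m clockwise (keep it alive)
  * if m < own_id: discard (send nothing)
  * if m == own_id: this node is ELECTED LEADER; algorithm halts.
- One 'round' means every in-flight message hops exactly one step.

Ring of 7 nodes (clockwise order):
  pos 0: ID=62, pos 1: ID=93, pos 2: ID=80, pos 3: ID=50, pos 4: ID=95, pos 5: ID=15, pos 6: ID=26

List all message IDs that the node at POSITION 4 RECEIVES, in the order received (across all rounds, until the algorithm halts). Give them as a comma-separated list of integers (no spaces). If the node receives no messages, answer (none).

Answer: 50,80,93,95

Derivation:
Round 1: pos1(id93) recv 62: drop; pos2(id80) recv 93: fwd; pos3(id50) recv 80: fwd; pos4(id95) recv 50: drop; pos5(id15) recv 95: fwd; pos6(id26) recv 15: drop; pos0(id62) recv 26: drop
Round 2: pos3(id50) recv 93: fwd; pos4(id95) recv 80: drop; pos6(id26) recv 95: fwd
Round 3: pos4(id95) recv 93: drop; pos0(id62) recv 95: fwd
Round 4: pos1(id93) recv 95: fwd
Round 5: pos2(id80) recv 95: fwd
Round 6: pos3(id50) recv 95: fwd
Round 7: pos4(id95) recv 95: ELECTED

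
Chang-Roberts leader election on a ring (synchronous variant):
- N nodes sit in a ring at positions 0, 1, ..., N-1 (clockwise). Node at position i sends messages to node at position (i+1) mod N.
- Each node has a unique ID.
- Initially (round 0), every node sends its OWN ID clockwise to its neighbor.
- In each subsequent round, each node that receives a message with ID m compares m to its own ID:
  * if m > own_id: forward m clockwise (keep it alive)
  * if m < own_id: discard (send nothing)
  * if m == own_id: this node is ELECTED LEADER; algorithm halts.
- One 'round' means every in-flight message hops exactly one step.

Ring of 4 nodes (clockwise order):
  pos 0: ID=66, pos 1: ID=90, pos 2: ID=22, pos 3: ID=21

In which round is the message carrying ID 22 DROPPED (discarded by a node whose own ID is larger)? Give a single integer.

Answer: 2

Derivation:
Round 1: pos1(id90) recv 66: drop; pos2(id22) recv 90: fwd; pos3(id21) recv 22: fwd; pos0(id66) recv 21: drop
Round 2: pos3(id21) recv 90: fwd; pos0(id66) recv 22: drop
Round 3: pos0(id66) recv 90: fwd
Round 4: pos1(id90) recv 90: ELECTED
Message ID 22 originates at pos 2; dropped at pos 0 in round 2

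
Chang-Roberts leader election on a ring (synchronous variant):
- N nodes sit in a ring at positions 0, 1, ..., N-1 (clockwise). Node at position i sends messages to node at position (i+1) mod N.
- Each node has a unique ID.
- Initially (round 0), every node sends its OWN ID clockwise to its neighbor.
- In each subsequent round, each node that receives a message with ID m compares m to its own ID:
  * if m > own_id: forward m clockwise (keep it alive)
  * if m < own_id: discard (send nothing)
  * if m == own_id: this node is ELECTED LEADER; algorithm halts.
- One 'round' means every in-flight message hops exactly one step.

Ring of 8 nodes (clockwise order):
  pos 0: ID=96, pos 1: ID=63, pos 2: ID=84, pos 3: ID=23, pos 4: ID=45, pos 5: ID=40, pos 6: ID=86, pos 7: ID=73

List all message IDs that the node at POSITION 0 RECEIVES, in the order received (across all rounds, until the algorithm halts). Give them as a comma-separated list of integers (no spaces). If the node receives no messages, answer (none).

Round 1: pos1(id63) recv 96: fwd; pos2(id84) recv 63: drop; pos3(id23) recv 84: fwd; pos4(id45) recv 23: drop; pos5(id40) recv 45: fwd; pos6(id86) recv 40: drop; pos7(id73) recv 86: fwd; pos0(id96) recv 73: drop
Round 2: pos2(id84) recv 96: fwd; pos4(id45) recv 84: fwd; pos6(id86) recv 45: drop; pos0(id96) recv 86: drop
Round 3: pos3(id23) recv 96: fwd; pos5(id40) recv 84: fwd
Round 4: pos4(id45) recv 96: fwd; pos6(id86) recv 84: drop
Round 5: pos5(id40) recv 96: fwd
Round 6: pos6(id86) recv 96: fwd
Round 7: pos7(id73) recv 96: fwd
Round 8: pos0(id96) recv 96: ELECTED

Answer: 73,86,96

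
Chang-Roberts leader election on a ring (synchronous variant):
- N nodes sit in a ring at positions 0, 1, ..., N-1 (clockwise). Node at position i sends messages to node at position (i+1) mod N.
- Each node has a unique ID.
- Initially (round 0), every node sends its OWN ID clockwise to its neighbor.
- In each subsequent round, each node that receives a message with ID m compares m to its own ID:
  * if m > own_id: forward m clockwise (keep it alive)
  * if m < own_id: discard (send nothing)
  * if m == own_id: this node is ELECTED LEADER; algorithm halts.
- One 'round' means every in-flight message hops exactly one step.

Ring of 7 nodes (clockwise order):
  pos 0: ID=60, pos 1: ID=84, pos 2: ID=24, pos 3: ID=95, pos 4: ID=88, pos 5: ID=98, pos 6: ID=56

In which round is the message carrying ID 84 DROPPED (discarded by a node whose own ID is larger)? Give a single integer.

Answer: 2

Derivation:
Round 1: pos1(id84) recv 60: drop; pos2(id24) recv 84: fwd; pos3(id95) recv 24: drop; pos4(id88) recv 95: fwd; pos5(id98) recv 88: drop; pos6(id56) recv 98: fwd; pos0(id60) recv 56: drop
Round 2: pos3(id95) recv 84: drop; pos5(id98) recv 95: drop; pos0(id60) recv 98: fwd
Round 3: pos1(id84) recv 98: fwd
Round 4: pos2(id24) recv 98: fwd
Round 5: pos3(id95) recv 98: fwd
Round 6: pos4(id88) recv 98: fwd
Round 7: pos5(id98) recv 98: ELECTED
Message ID 84 originates at pos 1; dropped at pos 3 in round 2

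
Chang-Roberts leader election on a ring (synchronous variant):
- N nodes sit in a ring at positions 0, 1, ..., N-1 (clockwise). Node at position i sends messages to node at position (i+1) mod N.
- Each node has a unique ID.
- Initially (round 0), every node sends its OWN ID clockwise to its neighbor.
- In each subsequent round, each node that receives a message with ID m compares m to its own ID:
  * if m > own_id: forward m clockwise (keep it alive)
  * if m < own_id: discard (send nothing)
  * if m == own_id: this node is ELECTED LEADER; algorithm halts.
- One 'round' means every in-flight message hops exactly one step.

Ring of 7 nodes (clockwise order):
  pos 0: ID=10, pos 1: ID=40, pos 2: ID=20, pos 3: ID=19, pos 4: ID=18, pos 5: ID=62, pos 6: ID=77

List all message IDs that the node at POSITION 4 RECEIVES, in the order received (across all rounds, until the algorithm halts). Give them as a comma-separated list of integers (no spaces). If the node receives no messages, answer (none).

Answer: 19,20,40,77

Derivation:
Round 1: pos1(id40) recv 10: drop; pos2(id20) recv 40: fwd; pos3(id19) recv 20: fwd; pos4(id18) recv 19: fwd; pos5(id62) recv 18: drop; pos6(id77) recv 62: drop; pos0(id10) recv 77: fwd
Round 2: pos3(id19) recv 40: fwd; pos4(id18) recv 20: fwd; pos5(id62) recv 19: drop; pos1(id40) recv 77: fwd
Round 3: pos4(id18) recv 40: fwd; pos5(id62) recv 20: drop; pos2(id20) recv 77: fwd
Round 4: pos5(id62) recv 40: drop; pos3(id19) recv 77: fwd
Round 5: pos4(id18) recv 77: fwd
Round 6: pos5(id62) recv 77: fwd
Round 7: pos6(id77) recv 77: ELECTED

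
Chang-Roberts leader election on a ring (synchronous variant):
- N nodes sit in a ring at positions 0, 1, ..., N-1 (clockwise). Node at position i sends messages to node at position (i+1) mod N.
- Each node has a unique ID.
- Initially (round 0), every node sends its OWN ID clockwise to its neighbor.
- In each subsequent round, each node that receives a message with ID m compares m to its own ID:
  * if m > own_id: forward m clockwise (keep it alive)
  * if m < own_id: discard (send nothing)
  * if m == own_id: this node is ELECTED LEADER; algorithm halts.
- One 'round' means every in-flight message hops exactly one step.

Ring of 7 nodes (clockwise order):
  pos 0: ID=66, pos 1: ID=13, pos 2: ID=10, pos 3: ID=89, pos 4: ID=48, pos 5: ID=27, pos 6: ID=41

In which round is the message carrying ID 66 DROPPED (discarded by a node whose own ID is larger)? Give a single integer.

Answer: 3

Derivation:
Round 1: pos1(id13) recv 66: fwd; pos2(id10) recv 13: fwd; pos3(id89) recv 10: drop; pos4(id48) recv 89: fwd; pos5(id27) recv 48: fwd; pos6(id41) recv 27: drop; pos0(id66) recv 41: drop
Round 2: pos2(id10) recv 66: fwd; pos3(id89) recv 13: drop; pos5(id27) recv 89: fwd; pos6(id41) recv 48: fwd
Round 3: pos3(id89) recv 66: drop; pos6(id41) recv 89: fwd; pos0(id66) recv 48: drop
Round 4: pos0(id66) recv 89: fwd
Round 5: pos1(id13) recv 89: fwd
Round 6: pos2(id10) recv 89: fwd
Round 7: pos3(id89) recv 89: ELECTED
Message ID 66 originates at pos 0; dropped at pos 3 in round 3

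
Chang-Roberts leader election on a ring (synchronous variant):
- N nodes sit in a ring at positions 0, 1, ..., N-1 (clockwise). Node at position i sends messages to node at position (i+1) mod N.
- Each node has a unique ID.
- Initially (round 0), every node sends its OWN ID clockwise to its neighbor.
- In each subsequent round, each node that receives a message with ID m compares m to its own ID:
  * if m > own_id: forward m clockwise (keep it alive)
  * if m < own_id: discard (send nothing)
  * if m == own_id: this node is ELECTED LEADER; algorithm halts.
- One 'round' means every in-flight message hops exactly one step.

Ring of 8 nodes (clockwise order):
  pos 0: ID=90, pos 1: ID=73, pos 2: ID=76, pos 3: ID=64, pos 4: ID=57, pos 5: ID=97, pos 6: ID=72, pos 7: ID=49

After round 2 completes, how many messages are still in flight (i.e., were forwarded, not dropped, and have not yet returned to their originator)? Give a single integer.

Round 1: pos1(id73) recv 90: fwd; pos2(id76) recv 73: drop; pos3(id64) recv 76: fwd; pos4(id57) recv 64: fwd; pos5(id97) recv 57: drop; pos6(id72) recv 97: fwd; pos7(id49) recv 72: fwd; pos0(id90) recv 49: drop
Round 2: pos2(id76) recv 90: fwd; pos4(id57) recv 76: fwd; pos5(id97) recv 64: drop; pos7(id49) recv 97: fwd; pos0(id90) recv 72: drop
After round 2: 3 messages still in flight

Answer: 3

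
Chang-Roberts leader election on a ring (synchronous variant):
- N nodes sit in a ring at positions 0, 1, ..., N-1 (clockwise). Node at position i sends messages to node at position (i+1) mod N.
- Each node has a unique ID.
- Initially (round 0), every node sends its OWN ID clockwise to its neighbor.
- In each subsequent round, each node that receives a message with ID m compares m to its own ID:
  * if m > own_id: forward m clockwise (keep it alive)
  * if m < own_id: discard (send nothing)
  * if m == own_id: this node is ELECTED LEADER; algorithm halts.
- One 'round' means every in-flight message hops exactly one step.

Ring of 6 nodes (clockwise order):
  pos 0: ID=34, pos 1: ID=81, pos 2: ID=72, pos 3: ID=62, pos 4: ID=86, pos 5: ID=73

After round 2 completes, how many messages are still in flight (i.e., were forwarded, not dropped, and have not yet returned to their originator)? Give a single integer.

Answer: 2

Derivation:
Round 1: pos1(id81) recv 34: drop; pos2(id72) recv 81: fwd; pos3(id62) recv 72: fwd; pos4(id86) recv 62: drop; pos5(id73) recv 86: fwd; pos0(id34) recv 73: fwd
Round 2: pos3(id62) recv 81: fwd; pos4(id86) recv 72: drop; pos0(id34) recv 86: fwd; pos1(id81) recv 73: drop
After round 2: 2 messages still in flight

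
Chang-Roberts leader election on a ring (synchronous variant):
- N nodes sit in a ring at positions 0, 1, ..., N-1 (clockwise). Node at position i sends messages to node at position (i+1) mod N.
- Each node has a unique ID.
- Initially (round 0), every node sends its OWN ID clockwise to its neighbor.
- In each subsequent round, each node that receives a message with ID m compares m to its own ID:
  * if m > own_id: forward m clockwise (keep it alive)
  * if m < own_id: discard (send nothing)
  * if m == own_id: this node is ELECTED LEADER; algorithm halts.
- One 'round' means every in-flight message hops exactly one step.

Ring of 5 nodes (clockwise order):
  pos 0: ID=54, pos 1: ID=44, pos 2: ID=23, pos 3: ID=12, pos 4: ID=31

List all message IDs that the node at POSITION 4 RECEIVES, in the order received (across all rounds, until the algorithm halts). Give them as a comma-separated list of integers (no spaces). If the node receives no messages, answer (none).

Round 1: pos1(id44) recv 54: fwd; pos2(id23) recv 44: fwd; pos3(id12) recv 23: fwd; pos4(id31) recv 12: drop; pos0(id54) recv 31: drop
Round 2: pos2(id23) recv 54: fwd; pos3(id12) recv 44: fwd; pos4(id31) recv 23: drop
Round 3: pos3(id12) recv 54: fwd; pos4(id31) recv 44: fwd
Round 4: pos4(id31) recv 54: fwd; pos0(id54) recv 44: drop
Round 5: pos0(id54) recv 54: ELECTED

Answer: 12,23,44,54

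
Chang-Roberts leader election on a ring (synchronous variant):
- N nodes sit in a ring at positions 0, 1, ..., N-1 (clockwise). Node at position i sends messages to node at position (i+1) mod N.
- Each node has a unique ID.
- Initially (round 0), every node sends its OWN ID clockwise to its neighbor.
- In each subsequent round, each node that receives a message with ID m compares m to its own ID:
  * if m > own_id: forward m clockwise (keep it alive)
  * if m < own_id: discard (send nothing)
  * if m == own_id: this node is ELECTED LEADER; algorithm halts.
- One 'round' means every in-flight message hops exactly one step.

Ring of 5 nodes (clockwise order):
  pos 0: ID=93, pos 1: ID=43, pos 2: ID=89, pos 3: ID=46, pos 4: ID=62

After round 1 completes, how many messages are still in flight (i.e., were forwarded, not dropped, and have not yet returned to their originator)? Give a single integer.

Answer: 2

Derivation:
Round 1: pos1(id43) recv 93: fwd; pos2(id89) recv 43: drop; pos3(id46) recv 89: fwd; pos4(id62) recv 46: drop; pos0(id93) recv 62: drop
After round 1: 2 messages still in flight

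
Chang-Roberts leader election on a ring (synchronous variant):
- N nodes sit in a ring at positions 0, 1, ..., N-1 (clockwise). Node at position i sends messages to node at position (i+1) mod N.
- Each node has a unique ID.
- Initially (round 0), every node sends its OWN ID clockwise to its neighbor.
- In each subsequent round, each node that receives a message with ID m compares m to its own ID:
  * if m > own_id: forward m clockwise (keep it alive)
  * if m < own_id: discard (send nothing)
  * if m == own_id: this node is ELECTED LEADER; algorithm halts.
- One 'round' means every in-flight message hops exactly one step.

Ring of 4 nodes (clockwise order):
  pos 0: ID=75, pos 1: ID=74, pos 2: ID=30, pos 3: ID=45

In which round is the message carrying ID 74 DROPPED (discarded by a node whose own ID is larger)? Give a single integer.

Round 1: pos1(id74) recv 75: fwd; pos2(id30) recv 74: fwd; pos3(id45) recv 30: drop; pos0(id75) recv 45: drop
Round 2: pos2(id30) recv 75: fwd; pos3(id45) recv 74: fwd
Round 3: pos3(id45) recv 75: fwd; pos0(id75) recv 74: drop
Round 4: pos0(id75) recv 75: ELECTED
Message ID 74 originates at pos 1; dropped at pos 0 in round 3

Answer: 3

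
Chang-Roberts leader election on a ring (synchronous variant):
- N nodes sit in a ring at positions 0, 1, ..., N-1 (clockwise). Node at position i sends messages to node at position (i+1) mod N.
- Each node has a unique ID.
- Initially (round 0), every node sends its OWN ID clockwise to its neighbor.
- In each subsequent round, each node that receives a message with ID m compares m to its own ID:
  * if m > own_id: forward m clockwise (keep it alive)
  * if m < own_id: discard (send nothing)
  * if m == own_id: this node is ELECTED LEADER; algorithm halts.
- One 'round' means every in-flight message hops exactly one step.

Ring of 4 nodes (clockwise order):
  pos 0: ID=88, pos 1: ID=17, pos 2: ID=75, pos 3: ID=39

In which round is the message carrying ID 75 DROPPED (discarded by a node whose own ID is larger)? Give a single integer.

Answer: 2

Derivation:
Round 1: pos1(id17) recv 88: fwd; pos2(id75) recv 17: drop; pos3(id39) recv 75: fwd; pos0(id88) recv 39: drop
Round 2: pos2(id75) recv 88: fwd; pos0(id88) recv 75: drop
Round 3: pos3(id39) recv 88: fwd
Round 4: pos0(id88) recv 88: ELECTED
Message ID 75 originates at pos 2; dropped at pos 0 in round 2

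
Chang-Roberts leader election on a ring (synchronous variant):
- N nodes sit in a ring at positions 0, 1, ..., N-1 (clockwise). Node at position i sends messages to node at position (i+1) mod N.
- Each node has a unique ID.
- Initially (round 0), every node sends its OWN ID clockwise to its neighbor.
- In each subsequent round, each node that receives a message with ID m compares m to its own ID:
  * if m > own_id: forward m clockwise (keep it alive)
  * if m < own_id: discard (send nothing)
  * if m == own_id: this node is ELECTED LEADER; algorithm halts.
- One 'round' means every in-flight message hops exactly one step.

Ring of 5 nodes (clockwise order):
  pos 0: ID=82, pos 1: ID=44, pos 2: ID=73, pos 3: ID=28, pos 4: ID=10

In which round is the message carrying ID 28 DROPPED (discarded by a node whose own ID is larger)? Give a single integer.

Answer: 2

Derivation:
Round 1: pos1(id44) recv 82: fwd; pos2(id73) recv 44: drop; pos3(id28) recv 73: fwd; pos4(id10) recv 28: fwd; pos0(id82) recv 10: drop
Round 2: pos2(id73) recv 82: fwd; pos4(id10) recv 73: fwd; pos0(id82) recv 28: drop
Round 3: pos3(id28) recv 82: fwd; pos0(id82) recv 73: drop
Round 4: pos4(id10) recv 82: fwd
Round 5: pos0(id82) recv 82: ELECTED
Message ID 28 originates at pos 3; dropped at pos 0 in round 2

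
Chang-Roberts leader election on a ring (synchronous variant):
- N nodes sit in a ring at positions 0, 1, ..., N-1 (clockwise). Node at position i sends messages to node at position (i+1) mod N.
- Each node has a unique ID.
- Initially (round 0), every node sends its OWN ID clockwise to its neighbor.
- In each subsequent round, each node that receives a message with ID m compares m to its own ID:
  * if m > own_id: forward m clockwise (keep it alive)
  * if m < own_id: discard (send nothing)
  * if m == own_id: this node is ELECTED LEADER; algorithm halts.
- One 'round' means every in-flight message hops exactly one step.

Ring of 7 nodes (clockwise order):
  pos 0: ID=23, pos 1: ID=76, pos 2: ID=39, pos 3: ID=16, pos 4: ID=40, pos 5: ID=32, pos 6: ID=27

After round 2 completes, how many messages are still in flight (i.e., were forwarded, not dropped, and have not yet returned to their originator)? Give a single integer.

Round 1: pos1(id76) recv 23: drop; pos2(id39) recv 76: fwd; pos3(id16) recv 39: fwd; pos4(id40) recv 16: drop; pos5(id32) recv 40: fwd; pos6(id27) recv 32: fwd; pos0(id23) recv 27: fwd
Round 2: pos3(id16) recv 76: fwd; pos4(id40) recv 39: drop; pos6(id27) recv 40: fwd; pos0(id23) recv 32: fwd; pos1(id76) recv 27: drop
After round 2: 3 messages still in flight

Answer: 3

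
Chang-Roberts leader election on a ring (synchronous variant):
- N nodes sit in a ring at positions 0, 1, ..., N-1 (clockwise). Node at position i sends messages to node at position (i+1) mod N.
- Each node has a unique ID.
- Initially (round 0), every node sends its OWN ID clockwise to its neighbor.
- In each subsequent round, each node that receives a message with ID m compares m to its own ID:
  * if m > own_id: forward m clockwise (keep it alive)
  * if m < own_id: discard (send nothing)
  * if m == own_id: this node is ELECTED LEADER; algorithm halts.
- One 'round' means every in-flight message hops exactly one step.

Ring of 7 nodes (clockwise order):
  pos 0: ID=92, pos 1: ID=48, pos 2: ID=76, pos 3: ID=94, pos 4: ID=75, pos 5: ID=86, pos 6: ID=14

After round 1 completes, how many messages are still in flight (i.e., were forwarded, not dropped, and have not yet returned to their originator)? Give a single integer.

Answer: 3

Derivation:
Round 1: pos1(id48) recv 92: fwd; pos2(id76) recv 48: drop; pos3(id94) recv 76: drop; pos4(id75) recv 94: fwd; pos5(id86) recv 75: drop; pos6(id14) recv 86: fwd; pos0(id92) recv 14: drop
After round 1: 3 messages still in flight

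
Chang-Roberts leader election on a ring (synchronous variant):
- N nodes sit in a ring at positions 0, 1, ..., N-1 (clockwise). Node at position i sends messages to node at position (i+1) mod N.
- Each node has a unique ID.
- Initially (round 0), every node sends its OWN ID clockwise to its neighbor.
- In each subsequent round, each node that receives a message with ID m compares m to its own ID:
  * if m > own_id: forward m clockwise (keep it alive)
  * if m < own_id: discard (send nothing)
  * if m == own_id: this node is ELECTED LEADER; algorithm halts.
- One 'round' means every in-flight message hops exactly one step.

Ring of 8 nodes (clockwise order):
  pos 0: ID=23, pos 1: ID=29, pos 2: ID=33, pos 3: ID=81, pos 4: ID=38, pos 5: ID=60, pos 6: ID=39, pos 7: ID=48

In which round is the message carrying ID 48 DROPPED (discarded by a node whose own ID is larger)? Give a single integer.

Round 1: pos1(id29) recv 23: drop; pos2(id33) recv 29: drop; pos3(id81) recv 33: drop; pos4(id38) recv 81: fwd; pos5(id60) recv 38: drop; pos6(id39) recv 60: fwd; pos7(id48) recv 39: drop; pos0(id23) recv 48: fwd
Round 2: pos5(id60) recv 81: fwd; pos7(id48) recv 60: fwd; pos1(id29) recv 48: fwd
Round 3: pos6(id39) recv 81: fwd; pos0(id23) recv 60: fwd; pos2(id33) recv 48: fwd
Round 4: pos7(id48) recv 81: fwd; pos1(id29) recv 60: fwd; pos3(id81) recv 48: drop
Round 5: pos0(id23) recv 81: fwd; pos2(id33) recv 60: fwd
Round 6: pos1(id29) recv 81: fwd; pos3(id81) recv 60: drop
Round 7: pos2(id33) recv 81: fwd
Round 8: pos3(id81) recv 81: ELECTED
Message ID 48 originates at pos 7; dropped at pos 3 in round 4

Answer: 4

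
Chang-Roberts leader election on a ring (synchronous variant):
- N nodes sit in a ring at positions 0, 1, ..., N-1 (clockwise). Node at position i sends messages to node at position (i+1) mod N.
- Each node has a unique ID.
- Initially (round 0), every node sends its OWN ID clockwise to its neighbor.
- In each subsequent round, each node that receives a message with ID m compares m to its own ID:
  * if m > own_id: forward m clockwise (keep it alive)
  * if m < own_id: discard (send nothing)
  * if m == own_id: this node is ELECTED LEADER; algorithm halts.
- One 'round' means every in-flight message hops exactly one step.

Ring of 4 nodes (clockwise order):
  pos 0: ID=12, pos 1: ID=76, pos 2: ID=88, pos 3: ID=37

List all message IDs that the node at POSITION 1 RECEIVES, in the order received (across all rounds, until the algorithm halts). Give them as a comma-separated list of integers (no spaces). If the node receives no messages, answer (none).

Round 1: pos1(id76) recv 12: drop; pos2(id88) recv 76: drop; pos3(id37) recv 88: fwd; pos0(id12) recv 37: fwd
Round 2: pos0(id12) recv 88: fwd; pos1(id76) recv 37: drop
Round 3: pos1(id76) recv 88: fwd
Round 4: pos2(id88) recv 88: ELECTED

Answer: 12,37,88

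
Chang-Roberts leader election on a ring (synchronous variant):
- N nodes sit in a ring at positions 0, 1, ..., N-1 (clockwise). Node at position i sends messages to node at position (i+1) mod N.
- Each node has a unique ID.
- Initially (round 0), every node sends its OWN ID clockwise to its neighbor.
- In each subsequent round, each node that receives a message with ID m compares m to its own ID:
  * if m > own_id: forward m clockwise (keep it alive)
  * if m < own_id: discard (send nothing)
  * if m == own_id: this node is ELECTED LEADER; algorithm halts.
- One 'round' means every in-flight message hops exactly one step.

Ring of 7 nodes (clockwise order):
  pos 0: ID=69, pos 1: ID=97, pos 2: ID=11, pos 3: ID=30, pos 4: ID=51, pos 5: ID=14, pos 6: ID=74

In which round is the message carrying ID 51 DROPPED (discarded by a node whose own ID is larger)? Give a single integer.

Round 1: pos1(id97) recv 69: drop; pos2(id11) recv 97: fwd; pos3(id30) recv 11: drop; pos4(id51) recv 30: drop; pos5(id14) recv 51: fwd; pos6(id74) recv 14: drop; pos0(id69) recv 74: fwd
Round 2: pos3(id30) recv 97: fwd; pos6(id74) recv 51: drop; pos1(id97) recv 74: drop
Round 3: pos4(id51) recv 97: fwd
Round 4: pos5(id14) recv 97: fwd
Round 5: pos6(id74) recv 97: fwd
Round 6: pos0(id69) recv 97: fwd
Round 7: pos1(id97) recv 97: ELECTED
Message ID 51 originates at pos 4; dropped at pos 6 in round 2

Answer: 2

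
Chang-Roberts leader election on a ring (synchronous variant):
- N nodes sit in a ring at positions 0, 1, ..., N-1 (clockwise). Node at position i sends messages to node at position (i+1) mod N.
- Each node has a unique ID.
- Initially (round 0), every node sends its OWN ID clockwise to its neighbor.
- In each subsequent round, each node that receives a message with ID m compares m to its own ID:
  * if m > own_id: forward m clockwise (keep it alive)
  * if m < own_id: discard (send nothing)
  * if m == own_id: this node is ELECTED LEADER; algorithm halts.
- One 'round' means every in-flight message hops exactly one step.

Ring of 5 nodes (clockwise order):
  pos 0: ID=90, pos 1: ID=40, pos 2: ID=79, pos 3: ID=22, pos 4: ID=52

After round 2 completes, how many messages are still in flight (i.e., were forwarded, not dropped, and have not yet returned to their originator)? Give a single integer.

Round 1: pos1(id40) recv 90: fwd; pos2(id79) recv 40: drop; pos3(id22) recv 79: fwd; pos4(id52) recv 22: drop; pos0(id90) recv 52: drop
Round 2: pos2(id79) recv 90: fwd; pos4(id52) recv 79: fwd
After round 2: 2 messages still in flight

Answer: 2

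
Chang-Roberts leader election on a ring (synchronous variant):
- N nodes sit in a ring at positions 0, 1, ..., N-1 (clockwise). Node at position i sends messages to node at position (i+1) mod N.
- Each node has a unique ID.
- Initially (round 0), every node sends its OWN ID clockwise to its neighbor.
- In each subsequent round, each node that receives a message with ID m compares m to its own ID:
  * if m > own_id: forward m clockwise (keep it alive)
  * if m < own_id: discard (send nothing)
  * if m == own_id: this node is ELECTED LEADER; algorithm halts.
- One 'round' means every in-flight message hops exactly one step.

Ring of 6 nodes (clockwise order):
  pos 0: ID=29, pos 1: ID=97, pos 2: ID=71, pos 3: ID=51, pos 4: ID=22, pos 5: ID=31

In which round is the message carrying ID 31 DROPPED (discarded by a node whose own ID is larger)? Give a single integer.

Answer: 2

Derivation:
Round 1: pos1(id97) recv 29: drop; pos2(id71) recv 97: fwd; pos3(id51) recv 71: fwd; pos4(id22) recv 51: fwd; pos5(id31) recv 22: drop; pos0(id29) recv 31: fwd
Round 2: pos3(id51) recv 97: fwd; pos4(id22) recv 71: fwd; pos5(id31) recv 51: fwd; pos1(id97) recv 31: drop
Round 3: pos4(id22) recv 97: fwd; pos5(id31) recv 71: fwd; pos0(id29) recv 51: fwd
Round 4: pos5(id31) recv 97: fwd; pos0(id29) recv 71: fwd; pos1(id97) recv 51: drop
Round 5: pos0(id29) recv 97: fwd; pos1(id97) recv 71: drop
Round 6: pos1(id97) recv 97: ELECTED
Message ID 31 originates at pos 5; dropped at pos 1 in round 2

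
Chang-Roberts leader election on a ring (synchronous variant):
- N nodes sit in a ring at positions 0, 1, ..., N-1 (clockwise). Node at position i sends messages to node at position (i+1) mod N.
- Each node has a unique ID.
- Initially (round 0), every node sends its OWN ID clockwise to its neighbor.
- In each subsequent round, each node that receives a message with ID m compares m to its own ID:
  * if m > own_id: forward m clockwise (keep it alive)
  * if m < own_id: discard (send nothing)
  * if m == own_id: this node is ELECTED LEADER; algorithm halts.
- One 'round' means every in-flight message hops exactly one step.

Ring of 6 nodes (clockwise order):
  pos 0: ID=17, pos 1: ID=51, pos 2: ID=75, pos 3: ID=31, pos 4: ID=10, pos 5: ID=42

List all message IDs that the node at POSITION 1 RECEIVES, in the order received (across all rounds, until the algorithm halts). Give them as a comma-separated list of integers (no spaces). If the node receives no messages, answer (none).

Round 1: pos1(id51) recv 17: drop; pos2(id75) recv 51: drop; pos3(id31) recv 75: fwd; pos4(id10) recv 31: fwd; pos5(id42) recv 10: drop; pos0(id17) recv 42: fwd
Round 2: pos4(id10) recv 75: fwd; pos5(id42) recv 31: drop; pos1(id51) recv 42: drop
Round 3: pos5(id42) recv 75: fwd
Round 4: pos0(id17) recv 75: fwd
Round 5: pos1(id51) recv 75: fwd
Round 6: pos2(id75) recv 75: ELECTED

Answer: 17,42,75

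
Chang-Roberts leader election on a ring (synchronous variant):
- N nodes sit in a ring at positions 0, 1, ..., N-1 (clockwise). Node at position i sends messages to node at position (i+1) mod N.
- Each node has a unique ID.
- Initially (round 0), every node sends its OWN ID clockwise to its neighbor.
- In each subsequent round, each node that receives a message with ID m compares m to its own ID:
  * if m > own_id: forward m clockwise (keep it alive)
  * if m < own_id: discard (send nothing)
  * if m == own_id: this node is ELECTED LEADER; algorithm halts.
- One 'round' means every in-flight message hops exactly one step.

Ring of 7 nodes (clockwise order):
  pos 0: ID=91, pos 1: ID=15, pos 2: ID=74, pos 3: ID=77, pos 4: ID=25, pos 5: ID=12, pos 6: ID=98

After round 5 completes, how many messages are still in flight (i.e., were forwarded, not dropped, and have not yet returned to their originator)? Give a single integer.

Round 1: pos1(id15) recv 91: fwd; pos2(id74) recv 15: drop; pos3(id77) recv 74: drop; pos4(id25) recv 77: fwd; pos5(id12) recv 25: fwd; pos6(id98) recv 12: drop; pos0(id91) recv 98: fwd
Round 2: pos2(id74) recv 91: fwd; pos5(id12) recv 77: fwd; pos6(id98) recv 25: drop; pos1(id15) recv 98: fwd
Round 3: pos3(id77) recv 91: fwd; pos6(id98) recv 77: drop; pos2(id74) recv 98: fwd
Round 4: pos4(id25) recv 91: fwd; pos3(id77) recv 98: fwd
Round 5: pos5(id12) recv 91: fwd; pos4(id25) recv 98: fwd
After round 5: 2 messages still in flight

Answer: 2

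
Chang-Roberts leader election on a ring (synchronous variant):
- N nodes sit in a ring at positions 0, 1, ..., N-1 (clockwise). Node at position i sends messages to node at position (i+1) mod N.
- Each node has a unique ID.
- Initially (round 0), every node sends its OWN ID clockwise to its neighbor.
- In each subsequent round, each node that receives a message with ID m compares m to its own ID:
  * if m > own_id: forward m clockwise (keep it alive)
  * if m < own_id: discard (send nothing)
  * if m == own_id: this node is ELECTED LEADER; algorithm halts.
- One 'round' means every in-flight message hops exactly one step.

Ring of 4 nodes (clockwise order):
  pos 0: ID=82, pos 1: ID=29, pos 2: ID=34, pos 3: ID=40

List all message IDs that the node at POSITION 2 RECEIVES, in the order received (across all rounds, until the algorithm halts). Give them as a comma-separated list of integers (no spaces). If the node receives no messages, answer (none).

Answer: 29,82

Derivation:
Round 1: pos1(id29) recv 82: fwd; pos2(id34) recv 29: drop; pos3(id40) recv 34: drop; pos0(id82) recv 40: drop
Round 2: pos2(id34) recv 82: fwd
Round 3: pos3(id40) recv 82: fwd
Round 4: pos0(id82) recv 82: ELECTED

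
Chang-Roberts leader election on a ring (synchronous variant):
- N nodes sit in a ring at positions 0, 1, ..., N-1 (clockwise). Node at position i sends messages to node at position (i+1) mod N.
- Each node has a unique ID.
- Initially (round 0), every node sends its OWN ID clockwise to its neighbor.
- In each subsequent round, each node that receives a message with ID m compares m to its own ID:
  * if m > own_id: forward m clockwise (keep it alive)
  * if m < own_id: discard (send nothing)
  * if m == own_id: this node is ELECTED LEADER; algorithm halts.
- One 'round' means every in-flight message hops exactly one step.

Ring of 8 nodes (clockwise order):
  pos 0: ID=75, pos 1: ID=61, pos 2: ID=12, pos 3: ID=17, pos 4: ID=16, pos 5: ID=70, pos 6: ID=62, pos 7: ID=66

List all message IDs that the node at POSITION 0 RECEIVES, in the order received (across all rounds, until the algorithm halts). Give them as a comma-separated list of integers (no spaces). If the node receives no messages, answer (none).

Round 1: pos1(id61) recv 75: fwd; pos2(id12) recv 61: fwd; pos3(id17) recv 12: drop; pos4(id16) recv 17: fwd; pos5(id70) recv 16: drop; pos6(id62) recv 70: fwd; pos7(id66) recv 62: drop; pos0(id75) recv 66: drop
Round 2: pos2(id12) recv 75: fwd; pos3(id17) recv 61: fwd; pos5(id70) recv 17: drop; pos7(id66) recv 70: fwd
Round 3: pos3(id17) recv 75: fwd; pos4(id16) recv 61: fwd; pos0(id75) recv 70: drop
Round 4: pos4(id16) recv 75: fwd; pos5(id70) recv 61: drop
Round 5: pos5(id70) recv 75: fwd
Round 6: pos6(id62) recv 75: fwd
Round 7: pos7(id66) recv 75: fwd
Round 8: pos0(id75) recv 75: ELECTED

Answer: 66,70,75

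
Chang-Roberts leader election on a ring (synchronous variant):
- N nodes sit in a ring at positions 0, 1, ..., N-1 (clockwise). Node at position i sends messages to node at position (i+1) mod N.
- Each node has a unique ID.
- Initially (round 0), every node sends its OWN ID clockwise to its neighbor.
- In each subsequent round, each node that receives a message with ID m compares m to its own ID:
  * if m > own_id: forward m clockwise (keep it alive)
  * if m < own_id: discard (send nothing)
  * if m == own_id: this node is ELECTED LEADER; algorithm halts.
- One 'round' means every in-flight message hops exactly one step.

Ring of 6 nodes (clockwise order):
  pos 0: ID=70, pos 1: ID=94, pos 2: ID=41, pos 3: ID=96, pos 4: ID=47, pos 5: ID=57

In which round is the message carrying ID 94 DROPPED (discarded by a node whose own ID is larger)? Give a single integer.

Round 1: pos1(id94) recv 70: drop; pos2(id41) recv 94: fwd; pos3(id96) recv 41: drop; pos4(id47) recv 96: fwd; pos5(id57) recv 47: drop; pos0(id70) recv 57: drop
Round 2: pos3(id96) recv 94: drop; pos5(id57) recv 96: fwd
Round 3: pos0(id70) recv 96: fwd
Round 4: pos1(id94) recv 96: fwd
Round 5: pos2(id41) recv 96: fwd
Round 6: pos3(id96) recv 96: ELECTED
Message ID 94 originates at pos 1; dropped at pos 3 in round 2

Answer: 2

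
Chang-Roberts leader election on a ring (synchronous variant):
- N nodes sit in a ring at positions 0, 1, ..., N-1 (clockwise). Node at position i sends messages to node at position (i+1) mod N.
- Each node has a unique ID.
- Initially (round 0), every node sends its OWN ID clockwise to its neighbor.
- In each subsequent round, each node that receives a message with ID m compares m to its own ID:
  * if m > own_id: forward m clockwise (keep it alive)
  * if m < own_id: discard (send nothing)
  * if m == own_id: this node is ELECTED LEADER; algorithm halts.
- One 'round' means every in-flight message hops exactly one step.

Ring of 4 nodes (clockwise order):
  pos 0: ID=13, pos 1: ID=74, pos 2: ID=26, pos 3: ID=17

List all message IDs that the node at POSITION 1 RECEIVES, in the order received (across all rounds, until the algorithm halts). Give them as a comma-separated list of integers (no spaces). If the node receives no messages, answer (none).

Round 1: pos1(id74) recv 13: drop; pos2(id26) recv 74: fwd; pos3(id17) recv 26: fwd; pos0(id13) recv 17: fwd
Round 2: pos3(id17) recv 74: fwd; pos0(id13) recv 26: fwd; pos1(id74) recv 17: drop
Round 3: pos0(id13) recv 74: fwd; pos1(id74) recv 26: drop
Round 4: pos1(id74) recv 74: ELECTED

Answer: 13,17,26,74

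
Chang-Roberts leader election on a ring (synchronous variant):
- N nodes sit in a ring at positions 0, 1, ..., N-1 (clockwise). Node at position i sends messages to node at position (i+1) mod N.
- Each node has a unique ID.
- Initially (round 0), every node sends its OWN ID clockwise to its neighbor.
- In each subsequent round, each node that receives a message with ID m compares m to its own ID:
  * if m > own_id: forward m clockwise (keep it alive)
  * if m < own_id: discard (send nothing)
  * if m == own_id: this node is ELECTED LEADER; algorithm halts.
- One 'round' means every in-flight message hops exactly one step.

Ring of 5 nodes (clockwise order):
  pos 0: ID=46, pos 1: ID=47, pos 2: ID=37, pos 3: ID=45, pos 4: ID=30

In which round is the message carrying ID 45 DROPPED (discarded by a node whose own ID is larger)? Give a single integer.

Answer: 2

Derivation:
Round 1: pos1(id47) recv 46: drop; pos2(id37) recv 47: fwd; pos3(id45) recv 37: drop; pos4(id30) recv 45: fwd; pos0(id46) recv 30: drop
Round 2: pos3(id45) recv 47: fwd; pos0(id46) recv 45: drop
Round 3: pos4(id30) recv 47: fwd
Round 4: pos0(id46) recv 47: fwd
Round 5: pos1(id47) recv 47: ELECTED
Message ID 45 originates at pos 3; dropped at pos 0 in round 2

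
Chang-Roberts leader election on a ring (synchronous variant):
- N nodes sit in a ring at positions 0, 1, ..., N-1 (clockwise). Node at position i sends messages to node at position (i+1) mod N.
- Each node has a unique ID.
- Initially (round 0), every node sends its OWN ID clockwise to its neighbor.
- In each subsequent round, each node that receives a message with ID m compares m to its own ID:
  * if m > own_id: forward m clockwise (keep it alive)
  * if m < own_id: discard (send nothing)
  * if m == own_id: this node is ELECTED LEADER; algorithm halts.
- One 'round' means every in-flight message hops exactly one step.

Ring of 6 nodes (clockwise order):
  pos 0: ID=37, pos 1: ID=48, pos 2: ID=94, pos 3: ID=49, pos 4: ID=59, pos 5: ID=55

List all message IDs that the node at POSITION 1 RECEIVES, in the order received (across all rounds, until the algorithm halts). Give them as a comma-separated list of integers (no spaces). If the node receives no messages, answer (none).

Answer: 37,55,59,94

Derivation:
Round 1: pos1(id48) recv 37: drop; pos2(id94) recv 48: drop; pos3(id49) recv 94: fwd; pos4(id59) recv 49: drop; pos5(id55) recv 59: fwd; pos0(id37) recv 55: fwd
Round 2: pos4(id59) recv 94: fwd; pos0(id37) recv 59: fwd; pos1(id48) recv 55: fwd
Round 3: pos5(id55) recv 94: fwd; pos1(id48) recv 59: fwd; pos2(id94) recv 55: drop
Round 4: pos0(id37) recv 94: fwd; pos2(id94) recv 59: drop
Round 5: pos1(id48) recv 94: fwd
Round 6: pos2(id94) recv 94: ELECTED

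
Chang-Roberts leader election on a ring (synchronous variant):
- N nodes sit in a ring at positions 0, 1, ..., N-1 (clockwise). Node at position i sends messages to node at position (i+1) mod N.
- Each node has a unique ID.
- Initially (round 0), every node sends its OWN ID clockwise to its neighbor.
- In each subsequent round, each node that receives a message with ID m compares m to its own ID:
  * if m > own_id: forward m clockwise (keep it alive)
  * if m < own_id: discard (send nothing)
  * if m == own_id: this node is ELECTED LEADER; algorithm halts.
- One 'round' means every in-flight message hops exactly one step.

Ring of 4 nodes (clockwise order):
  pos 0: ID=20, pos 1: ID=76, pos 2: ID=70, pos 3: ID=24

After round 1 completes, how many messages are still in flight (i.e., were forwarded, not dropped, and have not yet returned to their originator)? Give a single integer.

Round 1: pos1(id76) recv 20: drop; pos2(id70) recv 76: fwd; pos3(id24) recv 70: fwd; pos0(id20) recv 24: fwd
After round 1: 3 messages still in flight

Answer: 3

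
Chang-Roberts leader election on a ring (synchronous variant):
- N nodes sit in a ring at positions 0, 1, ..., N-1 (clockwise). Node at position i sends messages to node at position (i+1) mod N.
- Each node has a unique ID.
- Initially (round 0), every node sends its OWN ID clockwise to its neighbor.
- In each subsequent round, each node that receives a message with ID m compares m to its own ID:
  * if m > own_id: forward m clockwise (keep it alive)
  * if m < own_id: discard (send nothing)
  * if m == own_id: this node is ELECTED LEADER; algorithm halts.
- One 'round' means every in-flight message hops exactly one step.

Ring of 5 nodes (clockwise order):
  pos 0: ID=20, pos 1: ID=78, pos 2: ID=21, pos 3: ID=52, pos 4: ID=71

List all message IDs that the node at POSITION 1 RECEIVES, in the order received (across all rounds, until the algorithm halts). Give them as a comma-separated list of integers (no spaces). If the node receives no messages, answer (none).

Answer: 20,71,78

Derivation:
Round 1: pos1(id78) recv 20: drop; pos2(id21) recv 78: fwd; pos3(id52) recv 21: drop; pos4(id71) recv 52: drop; pos0(id20) recv 71: fwd
Round 2: pos3(id52) recv 78: fwd; pos1(id78) recv 71: drop
Round 3: pos4(id71) recv 78: fwd
Round 4: pos0(id20) recv 78: fwd
Round 5: pos1(id78) recv 78: ELECTED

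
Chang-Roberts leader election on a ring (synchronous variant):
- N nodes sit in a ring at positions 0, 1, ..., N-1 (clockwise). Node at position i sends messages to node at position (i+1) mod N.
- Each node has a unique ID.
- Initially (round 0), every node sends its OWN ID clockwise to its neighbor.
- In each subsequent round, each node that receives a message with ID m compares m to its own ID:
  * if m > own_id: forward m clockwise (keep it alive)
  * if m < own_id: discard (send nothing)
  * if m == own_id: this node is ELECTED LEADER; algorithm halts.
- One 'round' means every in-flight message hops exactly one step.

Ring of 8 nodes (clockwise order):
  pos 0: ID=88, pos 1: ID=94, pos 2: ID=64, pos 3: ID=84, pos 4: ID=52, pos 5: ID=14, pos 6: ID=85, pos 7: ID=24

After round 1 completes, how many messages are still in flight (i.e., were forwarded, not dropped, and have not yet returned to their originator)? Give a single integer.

Answer: 4

Derivation:
Round 1: pos1(id94) recv 88: drop; pos2(id64) recv 94: fwd; pos3(id84) recv 64: drop; pos4(id52) recv 84: fwd; pos5(id14) recv 52: fwd; pos6(id85) recv 14: drop; pos7(id24) recv 85: fwd; pos0(id88) recv 24: drop
After round 1: 4 messages still in flight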